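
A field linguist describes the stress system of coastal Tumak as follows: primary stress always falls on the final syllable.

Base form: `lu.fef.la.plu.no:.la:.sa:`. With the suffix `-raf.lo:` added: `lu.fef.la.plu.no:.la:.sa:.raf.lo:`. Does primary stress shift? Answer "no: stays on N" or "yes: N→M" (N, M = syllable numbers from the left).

Base `lu.fef.la.plu.no:.la:.sa:` (7 syllables):
  The word has 7 syllables; the final syllable is syllable 7 (sa:).
  → primary stress on syllable 7.
Suffixed `lu.fef.la.plu.no:.la:.sa:.raf.lo:` (9 syllables):
  The word has 9 syllables; the final syllable is syllable 9 (lo:).
  → primary stress on syllable 9.

yes: 7→9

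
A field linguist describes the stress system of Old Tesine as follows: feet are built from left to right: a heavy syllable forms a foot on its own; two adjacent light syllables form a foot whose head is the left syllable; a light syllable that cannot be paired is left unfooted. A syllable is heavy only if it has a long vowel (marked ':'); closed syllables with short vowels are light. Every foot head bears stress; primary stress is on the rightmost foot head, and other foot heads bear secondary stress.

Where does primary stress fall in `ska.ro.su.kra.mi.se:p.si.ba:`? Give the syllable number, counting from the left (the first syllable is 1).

Weights: 1 ska L, 2 ro L, 3 su L, 4 kra L, 5 mi L, 6 se:p H, 7 si L, 8 ba: H.
Parse left to right (heavy = foot alone; LL = one foot; stranded L unfooted): (ˈska.ro) (ˈsu.kra) mi (ˈse:p) si (ˈba:).
Foot heads: 1, 3, 6, 8.
Primary stress on the rightmost head = syllable 8.
Primary stress: syllable 8 → ska.ro.su.kra.mi.se:p.si.ˈba:.

8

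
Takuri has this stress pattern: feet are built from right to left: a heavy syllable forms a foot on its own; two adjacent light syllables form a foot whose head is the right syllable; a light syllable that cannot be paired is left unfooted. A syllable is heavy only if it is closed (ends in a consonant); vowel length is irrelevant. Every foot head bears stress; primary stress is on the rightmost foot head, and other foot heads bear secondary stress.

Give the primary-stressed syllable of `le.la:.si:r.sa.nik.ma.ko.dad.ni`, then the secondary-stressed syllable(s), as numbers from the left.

primary 8, secondary 2, 3, 5, 7

Weights: 1 le L, 2 la: L, 3 si:r H, 4 sa L, 5 nik H, 6 ma L, 7 ko L, 8 dad H, 9 ni L.
Parse right to left (heavy = foot alone; LL = one foot; stranded L unfooted): (le.ˈla:) (ˈsi:r) sa (ˈnik) (ma.ˈko) (ˈdad) ni.
Foot heads: 2, 3, 5, 7, 8.
Primary stress on the rightmost head = syllable 8.
Secondary stress on 2, 3, 5, 7: le.ˌla:.ˌsi:r.sa.ˌnik.ma.ˌko.ˈdad.ni.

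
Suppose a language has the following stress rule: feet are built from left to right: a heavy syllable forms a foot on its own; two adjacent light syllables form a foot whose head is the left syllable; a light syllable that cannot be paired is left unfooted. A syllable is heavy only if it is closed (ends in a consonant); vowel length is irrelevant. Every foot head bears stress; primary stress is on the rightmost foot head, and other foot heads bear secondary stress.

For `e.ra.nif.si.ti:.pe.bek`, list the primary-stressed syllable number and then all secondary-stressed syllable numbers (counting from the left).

Weights: 1 e L, 2 ra L, 3 nif H, 4 si L, 5 ti: L, 6 pe L, 7 bek H.
Parse left to right (heavy = foot alone; LL = one foot; stranded L unfooted): (ˈe.ra) (ˈnif) (ˈsi.ti:) pe (ˈbek).
Foot heads: 1, 3, 4, 7.
Primary stress on the rightmost head = syllable 7.
Secondary stress on 1, 3, 4: ˌe.ra.ˌnif.ˌsi.ti:.pe.ˈbek.

primary 7, secondary 1, 3, 4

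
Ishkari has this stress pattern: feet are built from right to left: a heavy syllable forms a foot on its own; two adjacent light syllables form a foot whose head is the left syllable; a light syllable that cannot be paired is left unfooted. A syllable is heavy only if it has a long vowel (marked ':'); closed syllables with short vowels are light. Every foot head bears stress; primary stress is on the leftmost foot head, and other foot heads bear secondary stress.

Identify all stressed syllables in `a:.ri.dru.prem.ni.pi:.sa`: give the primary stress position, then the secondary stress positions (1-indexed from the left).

primary 1, secondary 2, 4, 6

Weights: 1 a: H, 2 ri L, 3 dru L, 4 prem L, 5 ni L, 6 pi: H, 7 sa L.
Parse right to left (heavy = foot alone; LL = one foot; stranded L unfooted): (ˈa:) (ˈri.dru) (ˈprem.ni) (ˈpi:) sa.
Foot heads: 1, 2, 4, 6.
Primary stress on the leftmost head = syllable 1.
Secondary stress on 2, 4, 6: ˈa:.ˌri.dru.ˌprem.ni.ˌpi:.sa.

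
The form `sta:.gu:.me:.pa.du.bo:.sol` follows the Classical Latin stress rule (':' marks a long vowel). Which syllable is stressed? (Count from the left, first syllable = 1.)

6

Classical Latin: stress the penult if heavy (long vowel or closed), else the antepenult.
Weights: 5 du L, 6 bo: H, 7 sol H.
The penult (syllable 6, bo:) is heavy, so it takes stress.
Stress on syllable 6: sta:.gu:.me:.pa.du.ˈbo:.sol.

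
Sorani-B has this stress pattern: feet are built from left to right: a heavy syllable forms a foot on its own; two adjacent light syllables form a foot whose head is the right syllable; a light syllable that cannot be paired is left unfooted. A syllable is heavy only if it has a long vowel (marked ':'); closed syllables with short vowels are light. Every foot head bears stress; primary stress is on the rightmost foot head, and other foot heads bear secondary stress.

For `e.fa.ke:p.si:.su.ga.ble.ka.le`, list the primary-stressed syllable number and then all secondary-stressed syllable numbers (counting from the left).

Weights: 1 e L, 2 fa L, 3 ke:p H, 4 si: H, 5 su L, 6 ga L, 7 ble L, 8 ka L, 9 le L.
Parse left to right (heavy = foot alone; LL = one foot; stranded L unfooted): (e.ˈfa) (ˈke:p) (ˈsi:) (su.ˈga) (ble.ˈka) le.
Foot heads: 2, 3, 4, 6, 8.
Primary stress on the rightmost head = syllable 8.
Secondary stress on 2, 3, 4, 6: e.ˌfa.ˌke:p.ˌsi:.su.ˌga.ble.ˈka.le.

primary 8, secondary 2, 3, 4, 6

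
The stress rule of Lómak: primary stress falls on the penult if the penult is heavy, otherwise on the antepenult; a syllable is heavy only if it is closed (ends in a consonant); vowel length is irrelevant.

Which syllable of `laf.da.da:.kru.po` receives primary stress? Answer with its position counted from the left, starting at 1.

3

Weights: 3 da: L, 4 kru L, 5 po L.
The penult (syllable 4, kru) is light, so stress falls on the antepenult (syllable 3, da:).
Primary stress: syllable 3 → laf.da.ˈda:.kru.po.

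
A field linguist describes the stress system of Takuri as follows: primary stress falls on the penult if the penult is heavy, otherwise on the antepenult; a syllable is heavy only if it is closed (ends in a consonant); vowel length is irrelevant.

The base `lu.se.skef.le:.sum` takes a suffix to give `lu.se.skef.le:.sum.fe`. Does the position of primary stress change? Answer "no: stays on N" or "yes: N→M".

yes: 3→5

Base `lu.se.skef.le:.sum` (5 syllables):
  Weights: 3 skef H, 4 le: L, 5 sum H.
  The penult (syllable 4, le:) is light, so stress falls on the antepenult (syllable 3, skef).
  → primary stress on syllable 3.
Suffixed `lu.se.skef.le:.sum.fe` (6 syllables):
  Weights: 4 le: L, 5 sum H, 6 fe L.
  The penult (syllable 5, sum) is heavy, so it takes stress.
  → primary stress on syllable 5.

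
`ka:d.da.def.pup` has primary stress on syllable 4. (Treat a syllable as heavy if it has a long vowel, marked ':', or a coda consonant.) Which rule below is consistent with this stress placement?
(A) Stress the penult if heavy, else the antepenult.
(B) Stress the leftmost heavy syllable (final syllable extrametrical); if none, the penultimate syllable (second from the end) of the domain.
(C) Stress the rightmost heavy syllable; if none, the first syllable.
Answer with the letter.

Rule A → syllable 3 (observed: 4).
Rule B → syllable 1 (observed: 4).
Rule C → syllable 4 ✓.

C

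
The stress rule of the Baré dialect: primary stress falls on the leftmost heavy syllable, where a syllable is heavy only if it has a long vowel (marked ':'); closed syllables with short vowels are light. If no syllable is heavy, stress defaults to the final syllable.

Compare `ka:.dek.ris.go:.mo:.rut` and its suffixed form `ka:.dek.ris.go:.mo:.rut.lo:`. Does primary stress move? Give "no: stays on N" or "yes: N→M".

Base `ka:.dek.ris.go:.mo:.rut` (6 syllables):
  Weights: 1 ka: H, 2 dek L, 3 ris L, 4 go: H, 5 mo: H, 6 rut L.
  Heavy syllables in the domain: 1, 4, 5. The leftmost is syllable 1 (ka:).
  → primary stress on syllable 1.
Suffixed `ka:.dek.ris.go:.mo:.rut.lo:` (7 syllables):
  Weights: 1 ka: H, 2 dek L, 3 ris L, 4 go: H, 5 mo: H, 6 rut L, 7 lo: H.
  Heavy syllables in the domain: 1, 4, 5, 7. The leftmost is syllable 1 (ka:).
  → primary stress on syllable 1.

no: stays on 1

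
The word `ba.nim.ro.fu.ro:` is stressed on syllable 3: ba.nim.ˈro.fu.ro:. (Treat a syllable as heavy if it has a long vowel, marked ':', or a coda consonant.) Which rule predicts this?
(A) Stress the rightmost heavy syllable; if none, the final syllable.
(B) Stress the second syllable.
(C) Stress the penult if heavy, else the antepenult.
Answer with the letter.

C

Rule A → syllable 5 (observed: 3).
Rule B → syllable 2 (observed: 3).
Rule C → syllable 3 ✓.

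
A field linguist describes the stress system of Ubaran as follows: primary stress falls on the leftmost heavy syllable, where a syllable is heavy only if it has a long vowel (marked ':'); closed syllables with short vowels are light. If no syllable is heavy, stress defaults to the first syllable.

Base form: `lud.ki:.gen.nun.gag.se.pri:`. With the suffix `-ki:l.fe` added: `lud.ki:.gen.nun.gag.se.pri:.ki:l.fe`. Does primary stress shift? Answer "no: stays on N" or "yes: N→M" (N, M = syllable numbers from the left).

Base `lud.ki:.gen.nun.gag.se.pri:` (7 syllables):
  Weights: 1 lud L, 2 ki: H, 3 gen L, 4 nun L, 5 gag L, 6 se L, 7 pri: H.
  Heavy syllables in the domain: 2, 7. The leftmost is syllable 2 (ki:).
  → primary stress on syllable 2.
Suffixed `lud.ki:.gen.nun.gag.se.pri:.ki:l.fe` (9 syllables):
  Weights: 1 lud L, 2 ki: H, 3 gen L, 4 nun L, 5 gag L, 6 se L, 7 pri: H, 8 ki:l H, 9 fe L.
  Heavy syllables in the domain: 2, 7, 8. The leftmost is syllable 2 (ki:).
  → primary stress on syllable 2.

no: stays on 2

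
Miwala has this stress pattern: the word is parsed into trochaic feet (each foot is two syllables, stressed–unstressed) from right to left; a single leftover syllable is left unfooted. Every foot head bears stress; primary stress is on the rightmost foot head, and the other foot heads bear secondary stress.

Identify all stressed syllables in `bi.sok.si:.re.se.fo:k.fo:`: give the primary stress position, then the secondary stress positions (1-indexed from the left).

Parse right to left into trochaic (ˈσσ) feet: bi (ˈsok.si:) (ˈre.se) (ˈfo:k.fo:). Syllable 1 is left unfooted.
Foot heads (stressed positions): 2, 4, 6.
End Rule Rightmost: primary stress on the rightmost head = syllable 6.
Secondary stress on 2, 4: bi.ˌsok.si:.ˌre.se.ˈfo:k.fo:.

primary 6, secondary 2, 4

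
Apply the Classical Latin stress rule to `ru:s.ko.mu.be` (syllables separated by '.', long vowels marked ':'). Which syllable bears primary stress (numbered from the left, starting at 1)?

Classical Latin: stress the penult if heavy (long vowel or closed), else the antepenult.
Weights: 2 ko L, 3 mu L, 4 be L.
The penult (syllable 3, mu) is light, so stress falls on the antepenult (syllable 2, ko).
Stress on syllable 2: ru:s.ˈko.mu.be.

2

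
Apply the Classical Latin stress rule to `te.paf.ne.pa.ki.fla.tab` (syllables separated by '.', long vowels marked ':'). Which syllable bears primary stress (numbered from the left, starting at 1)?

Classical Latin: stress the penult if heavy (long vowel or closed), else the antepenult.
Weights: 5 ki L, 6 fla L, 7 tab H.
The penult (syllable 6, fla) is light, so stress falls on the antepenult (syllable 5, ki).
Stress on syllable 5: te.paf.ne.pa.ˈki.fla.tab.

5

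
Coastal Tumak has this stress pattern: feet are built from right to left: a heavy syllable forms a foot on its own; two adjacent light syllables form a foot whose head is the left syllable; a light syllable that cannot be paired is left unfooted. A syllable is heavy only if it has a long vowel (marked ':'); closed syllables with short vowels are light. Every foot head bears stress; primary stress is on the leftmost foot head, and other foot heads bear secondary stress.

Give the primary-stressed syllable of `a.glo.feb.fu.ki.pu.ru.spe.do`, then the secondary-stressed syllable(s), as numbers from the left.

primary 2, secondary 4, 6, 8

Weights: 1 a L, 2 glo L, 3 feb L, 4 fu L, 5 ki L, 6 pu L, 7 ru L, 8 spe L, 9 do L.
Parse right to left (heavy = foot alone; LL = one foot; stranded L unfooted): a (ˈglo.feb) (ˈfu.ki) (ˈpu.ru) (ˈspe.do).
Foot heads: 2, 4, 6, 8.
Primary stress on the leftmost head = syllable 2.
Secondary stress on 4, 6, 8: a.ˈglo.feb.ˌfu.ki.ˌpu.ru.ˌspe.do.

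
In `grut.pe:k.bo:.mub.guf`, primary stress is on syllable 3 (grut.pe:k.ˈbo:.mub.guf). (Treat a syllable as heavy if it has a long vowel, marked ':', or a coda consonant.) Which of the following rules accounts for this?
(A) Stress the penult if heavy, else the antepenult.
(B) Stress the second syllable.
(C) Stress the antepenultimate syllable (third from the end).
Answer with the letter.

C

Rule A → syllable 4 (observed: 3).
Rule B → syllable 2 (observed: 3).
Rule C → syllable 3 ✓.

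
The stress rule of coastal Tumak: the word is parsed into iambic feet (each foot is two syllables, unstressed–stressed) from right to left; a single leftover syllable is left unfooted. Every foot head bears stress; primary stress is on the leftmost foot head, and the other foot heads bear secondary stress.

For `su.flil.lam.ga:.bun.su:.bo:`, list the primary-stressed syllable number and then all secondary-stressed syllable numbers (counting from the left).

Parse right to left into iambic (σˈσ) feet: su (flil.ˈlam) (ga:.ˈbun) (su:.ˈbo:). Syllable 1 is left unfooted.
Foot heads (stressed positions): 3, 5, 7.
End Rule Leftmost: primary stress on the leftmost head = syllable 3.
Secondary stress on 5, 7: su.flil.ˈlam.ga:.ˌbun.su:.ˌbo:.

primary 3, secondary 5, 7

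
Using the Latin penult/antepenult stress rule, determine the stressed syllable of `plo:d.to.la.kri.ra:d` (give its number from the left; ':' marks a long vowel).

Classical Latin: stress the penult if heavy (long vowel or closed), else the antepenult.
Weights: 3 la L, 4 kri L, 5 ra:d H.
The penult (syllable 4, kri) is light, so stress falls on the antepenult (syllable 3, la).
Stress on syllable 3: plo:d.to.ˈla.kri.ra:d.

3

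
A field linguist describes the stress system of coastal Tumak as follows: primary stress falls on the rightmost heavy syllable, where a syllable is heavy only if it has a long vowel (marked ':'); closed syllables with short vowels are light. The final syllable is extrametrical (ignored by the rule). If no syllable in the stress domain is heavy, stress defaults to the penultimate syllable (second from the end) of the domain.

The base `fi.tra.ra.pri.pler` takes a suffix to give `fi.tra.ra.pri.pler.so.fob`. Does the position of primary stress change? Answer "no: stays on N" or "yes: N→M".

Base `fi.tra.ra.pri.pler` (5 syllables):
  The final syllable (5, pler) is extrametrical; the stress domain is syllables 1–4.
  Weights: 1 fi L, 2 tra L, 3 ra L, 4 pri L.
  No heavy syllable in the domain; default to the penultimate syllable (second from the end) of the domain = syllable 3.
  → primary stress on syllable 3.
Suffixed `fi.tra.ra.pri.pler.so.fob` (7 syllables):
  The final syllable (7, fob) is extrametrical; the stress domain is syllables 1–6.
  Weights: 1 fi L, 2 tra L, 3 ra L, 4 pri L, 5 pler L, 6 so L.
  No heavy syllable in the domain; default to the penultimate syllable (second from the end) of the domain = syllable 5.
  → primary stress on syllable 5.

yes: 3→5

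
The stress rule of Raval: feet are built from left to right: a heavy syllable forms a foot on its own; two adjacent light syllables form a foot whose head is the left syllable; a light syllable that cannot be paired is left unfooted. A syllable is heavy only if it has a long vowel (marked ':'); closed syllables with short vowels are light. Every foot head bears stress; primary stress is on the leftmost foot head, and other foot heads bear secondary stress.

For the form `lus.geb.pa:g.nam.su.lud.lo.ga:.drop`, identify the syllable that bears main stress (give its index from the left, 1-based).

Weights: 1 lus L, 2 geb L, 3 pa:g H, 4 nam L, 5 su L, 6 lud L, 7 lo L, 8 ga: H, 9 drop L.
Parse left to right (heavy = foot alone; LL = one foot; stranded L unfooted): (ˈlus.geb) (ˈpa:g) (ˈnam.su) (ˈlud.lo) (ˈga:) drop.
Foot heads: 1, 3, 4, 6, 8.
Primary stress on the leftmost head = syllable 1.
Primary stress: syllable 1 → ˈlus.geb.pa:g.nam.su.lud.lo.ga:.drop.

1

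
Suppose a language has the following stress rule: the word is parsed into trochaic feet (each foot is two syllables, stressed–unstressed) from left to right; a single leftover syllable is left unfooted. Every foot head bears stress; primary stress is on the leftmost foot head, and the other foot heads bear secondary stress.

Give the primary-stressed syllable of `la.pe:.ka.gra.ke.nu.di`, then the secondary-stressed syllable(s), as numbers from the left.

primary 1, secondary 3, 5

Parse left to right into trochaic (ˈσσ) feet: (ˈla.pe:) (ˈka.gra) (ˈke.nu) di. Syllable 7 is left unfooted.
Foot heads (stressed positions): 1, 3, 5.
End Rule Leftmost: primary stress on the leftmost head = syllable 1.
Secondary stress on 3, 5: ˈla.pe:.ˌka.gra.ˌke.nu.di.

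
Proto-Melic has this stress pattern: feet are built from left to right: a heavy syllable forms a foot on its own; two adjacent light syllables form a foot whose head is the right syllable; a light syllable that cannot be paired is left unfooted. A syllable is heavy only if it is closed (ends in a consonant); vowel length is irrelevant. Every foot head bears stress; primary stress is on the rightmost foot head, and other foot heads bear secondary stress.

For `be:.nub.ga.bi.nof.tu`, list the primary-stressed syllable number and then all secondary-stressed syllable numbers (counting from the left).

Weights: 1 be: L, 2 nub H, 3 ga L, 4 bi L, 5 nof H, 6 tu L.
Parse left to right (heavy = foot alone; LL = one foot; stranded L unfooted): be: (ˈnub) (ga.ˈbi) (ˈnof) tu.
Foot heads: 2, 4, 5.
Primary stress on the rightmost head = syllable 5.
Secondary stress on 2, 4: be:.ˌnub.ga.ˌbi.ˈnof.tu.

primary 5, secondary 2, 4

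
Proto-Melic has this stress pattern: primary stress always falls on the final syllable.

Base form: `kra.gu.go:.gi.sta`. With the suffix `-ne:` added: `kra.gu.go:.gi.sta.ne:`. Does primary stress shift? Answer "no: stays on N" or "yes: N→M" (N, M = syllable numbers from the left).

yes: 5→6

Base `kra.gu.go:.gi.sta` (5 syllables):
  The word has 5 syllables; the final syllable is syllable 5 (sta).
  → primary stress on syllable 5.
Suffixed `kra.gu.go:.gi.sta.ne:` (6 syllables):
  The word has 6 syllables; the final syllable is syllable 6 (ne:).
  → primary stress on syllable 6.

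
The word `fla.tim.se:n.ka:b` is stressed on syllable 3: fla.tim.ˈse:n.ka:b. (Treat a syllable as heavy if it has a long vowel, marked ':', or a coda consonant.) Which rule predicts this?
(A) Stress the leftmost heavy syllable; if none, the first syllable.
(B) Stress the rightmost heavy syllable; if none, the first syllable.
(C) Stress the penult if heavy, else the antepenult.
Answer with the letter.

Rule A → syllable 2 (observed: 3).
Rule B → syllable 4 (observed: 3).
Rule C → syllable 3 ✓.

C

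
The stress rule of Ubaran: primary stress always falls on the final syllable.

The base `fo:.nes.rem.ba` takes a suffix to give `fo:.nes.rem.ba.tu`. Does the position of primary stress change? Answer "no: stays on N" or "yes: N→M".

yes: 4→5

Base `fo:.nes.rem.ba` (4 syllables):
  The word has 4 syllables; the final syllable is syllable 4 (ba).
  → primary stress on syllable 4.
Suffixed `fo:.nes.rem.ba.tu` (5 syllables):
  The word has 5 syllables; the final syllable is syllable 5 (tu).
  → primary stress on syllable 5.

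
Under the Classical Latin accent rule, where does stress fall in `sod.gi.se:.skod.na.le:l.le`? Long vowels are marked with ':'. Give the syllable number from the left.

Classical Latin: stress the penult if heavy (long vowel or closed), else the antepenult.
Weights: 5 na L, 6 le:l H, 7 le L.
The penult (syllable 6, le:l) is heavy, so it takes stress.
Stress on syllable 6: sod.gi.se:.skod.na.ˈle:l.le.

6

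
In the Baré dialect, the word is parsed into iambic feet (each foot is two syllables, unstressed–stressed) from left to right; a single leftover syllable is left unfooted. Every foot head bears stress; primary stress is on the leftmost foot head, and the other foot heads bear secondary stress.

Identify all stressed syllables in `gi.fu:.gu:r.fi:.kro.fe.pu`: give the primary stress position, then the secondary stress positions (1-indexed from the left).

primary 2, secondary 4, 6

Parse left to right into iambic (σˈσ) feet: (gi.ˈfu:) (gu:r.ˈfi:) (kro.ˈfe) pu. Syllable 7 is left unfooted.
Foot heads (stressed positions): 2, 4, 6.
End Rule Leftmost: primary stress on the leftmost head = syllable 2.
Secondary stress on 4, 6: gi.ˈfu:.gu:r.ˌfi:.kro.ˌfe.pu.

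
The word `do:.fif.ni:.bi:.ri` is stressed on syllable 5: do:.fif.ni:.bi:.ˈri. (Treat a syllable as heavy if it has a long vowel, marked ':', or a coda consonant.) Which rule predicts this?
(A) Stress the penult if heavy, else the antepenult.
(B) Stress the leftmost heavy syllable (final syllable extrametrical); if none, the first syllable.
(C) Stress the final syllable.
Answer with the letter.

C

Rule A → syllable 4 (observed: 5).
Rule B → syllable 1 (observed: 5).
Rule C → syllable 5 ✓.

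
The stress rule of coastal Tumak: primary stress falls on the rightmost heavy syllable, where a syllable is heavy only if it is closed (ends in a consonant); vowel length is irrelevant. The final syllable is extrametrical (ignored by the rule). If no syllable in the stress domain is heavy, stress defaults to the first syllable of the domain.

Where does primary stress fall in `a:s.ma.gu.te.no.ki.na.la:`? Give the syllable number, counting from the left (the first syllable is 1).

1

The final syllable (8, la:) is extrametrical; the stress domain is syllables 1–7.
Weights: 1 a:s H, 2 ma L, 3 gu L, 4 te L, 5 no L, 6 ki L, 7 na L.
Heavy syllables in the domain: 1. The rightmost is syllable 1 (a:s).
Primary stress: syllable 1 → ˈa:s.ma.gu.te.no.ki.na.la:.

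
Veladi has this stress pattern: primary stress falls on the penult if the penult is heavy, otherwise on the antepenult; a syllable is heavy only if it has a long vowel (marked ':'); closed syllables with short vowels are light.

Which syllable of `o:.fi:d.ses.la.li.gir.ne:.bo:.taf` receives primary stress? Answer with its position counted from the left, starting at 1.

Weights: 7 ne: H, 8 bo: H, 9 taf L.
The penult (syllable 8, bo:) is heavy, so it takes stress.
Primary stress: syllable 8 → o:.fi:d.ses.la.li.gir.ne:.ˈbo:.taf.

8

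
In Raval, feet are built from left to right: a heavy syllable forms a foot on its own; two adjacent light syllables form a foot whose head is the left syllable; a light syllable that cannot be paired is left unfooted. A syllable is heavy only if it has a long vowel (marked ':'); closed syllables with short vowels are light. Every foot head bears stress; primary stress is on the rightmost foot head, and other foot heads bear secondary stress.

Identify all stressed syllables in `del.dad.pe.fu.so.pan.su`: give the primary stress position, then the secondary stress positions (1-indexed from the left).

primary 5, secondary 1, 3

Weights: 1 del L, 2 dad L, 3 pe L, 4 fu L, 5 so L, 6 pan L, 7 su L.
Parse left to right (heavy = foot alone; LL = one foot; stranded L unfooted): (ˈdel.dad) (ˈpe.fu) (ˈso.pan) su.
Foot heads: 1, 3, 5.
Primary stress on the rightmost head = syllable 5.
Secondary stress on 1, 3: ˌdel.dad.ˌpe.fu.ˈso.pan.su.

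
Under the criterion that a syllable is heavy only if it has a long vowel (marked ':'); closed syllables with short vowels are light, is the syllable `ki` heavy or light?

light

`ki`: short vowel, open (no coda). Short vowel → light.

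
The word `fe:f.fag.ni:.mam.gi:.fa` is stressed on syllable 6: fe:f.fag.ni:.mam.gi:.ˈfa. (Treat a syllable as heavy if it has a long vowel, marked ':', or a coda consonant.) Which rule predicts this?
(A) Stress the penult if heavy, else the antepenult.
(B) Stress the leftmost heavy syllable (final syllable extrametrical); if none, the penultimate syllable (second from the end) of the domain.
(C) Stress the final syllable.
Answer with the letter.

Rule A → syllable 5 (observed: 6).
Rule B → syllable 1 (observed: 6).
Rule C → syllable 6 ✓.

C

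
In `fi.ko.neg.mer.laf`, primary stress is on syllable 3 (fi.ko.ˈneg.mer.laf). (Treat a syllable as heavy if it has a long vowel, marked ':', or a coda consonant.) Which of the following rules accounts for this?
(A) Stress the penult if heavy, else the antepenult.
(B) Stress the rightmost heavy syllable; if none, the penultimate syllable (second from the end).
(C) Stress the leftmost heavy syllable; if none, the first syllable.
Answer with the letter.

C

Rule A → syllable 4 (observed: 3).
Rule B → syllable 5 (observed: 3).
Rule C → syllable 3 ✓.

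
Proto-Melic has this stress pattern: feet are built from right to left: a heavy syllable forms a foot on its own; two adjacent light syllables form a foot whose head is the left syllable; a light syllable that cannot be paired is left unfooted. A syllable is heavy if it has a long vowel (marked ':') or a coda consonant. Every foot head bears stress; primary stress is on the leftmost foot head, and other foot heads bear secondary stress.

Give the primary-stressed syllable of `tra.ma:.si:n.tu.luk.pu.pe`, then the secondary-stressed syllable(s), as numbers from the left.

primary 2, secondary 3, 5, 6

Weights: 1 tra L, 2 ma: H, 3 si:n H, 4 tu L, 5 luk H, 6 pu L, 7 pe L.
Parse right to left (heavy = foot alone; LL = one foot; stranded L unfooted): tra (ˈma:) (ˈsi:n) tu (ˈluk) (ˈpu.pe).
Foot heads: 2, 3, 5, 6.
Primary stress on the leftmost head = syllable 2.
Secondary stress on 3, 5, 6: tra.ˈma:.ˌsi:n.tu.ˌluk.ˌpu.pe.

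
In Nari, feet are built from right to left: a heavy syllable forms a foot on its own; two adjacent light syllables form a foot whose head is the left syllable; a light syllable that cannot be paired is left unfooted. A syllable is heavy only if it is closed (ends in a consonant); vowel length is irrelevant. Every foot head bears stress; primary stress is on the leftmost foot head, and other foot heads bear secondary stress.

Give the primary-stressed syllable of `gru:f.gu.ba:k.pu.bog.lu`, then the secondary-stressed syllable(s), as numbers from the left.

primary 1, secondary 3, 5

Weights: 1 gru:f H, 2 gu L, 3 ba:k H, 4 pu L, 5 bog H, 6 lu L.
Parse right to left (heavy = foot alone; LL = one foot; stranded L unfooted): (ˈgru:f) gu (ˈba:k) pu (ˈbog) lu.
Foot heads: 1, 3, 5.
Primary stress on the leftmost head = syllable 1.
Secondary stress on 3, 5: ˈgru:f.gu.ˌba:k.pu.ˌbog.lu.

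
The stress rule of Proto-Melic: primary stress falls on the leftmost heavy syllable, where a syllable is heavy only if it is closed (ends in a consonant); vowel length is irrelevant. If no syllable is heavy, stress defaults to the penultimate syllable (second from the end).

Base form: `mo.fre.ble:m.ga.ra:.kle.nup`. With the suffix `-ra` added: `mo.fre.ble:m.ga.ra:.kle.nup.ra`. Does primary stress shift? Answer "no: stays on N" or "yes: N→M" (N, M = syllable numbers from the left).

Base `mo.fre.ble:m.ga.ra:.kle.nup` (7 syllables):
  Weights: 1 mo L, 2 fre L, 3 ble:m H, 4 ga L, 5 ra: L, 6 kle L, 7 nup H.
  Heavy syllables in the domain: 3, 7. The leftmost is syllable 3 (ble:m).
  → primary stress on syllable 3.
Suffixed `mo.fre.ble:m.ga.ra:.kle.nup.ra` (8 syllables):
  Weights: 1 mo L, 2 fre L, 3 ble:m H, 4 ga L, 5 ra: L, 6 kle L, 7 nup H, 8 ra L.
  Heavy syllables in the domain: 3, 7. The leftmost is syllable 3 (ble:m).
  → primary stress on syllable 3.

no: stays on 3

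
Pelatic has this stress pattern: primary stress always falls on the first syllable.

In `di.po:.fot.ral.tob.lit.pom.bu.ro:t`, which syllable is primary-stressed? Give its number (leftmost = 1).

The word has 9 syllables; the first syllable is syllable 1 (di).
Primary stress: syllable 1 → ˈdi.po:.fot.ral.tob.lit.pom.bu.ro:t.

1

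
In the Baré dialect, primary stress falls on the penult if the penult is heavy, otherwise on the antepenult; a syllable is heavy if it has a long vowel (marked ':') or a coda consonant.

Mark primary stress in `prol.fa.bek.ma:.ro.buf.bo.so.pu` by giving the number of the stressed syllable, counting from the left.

Weights: 7 bo L, 8 so L, 9 pu L.
The penult (syllable 8, so) is light, so stress falls on the antepenult (syllable 7, bo).
Primary stress: syllable 7 → prol.fa.bek.ma:.ro.buf.ˈbo.so.pu.

7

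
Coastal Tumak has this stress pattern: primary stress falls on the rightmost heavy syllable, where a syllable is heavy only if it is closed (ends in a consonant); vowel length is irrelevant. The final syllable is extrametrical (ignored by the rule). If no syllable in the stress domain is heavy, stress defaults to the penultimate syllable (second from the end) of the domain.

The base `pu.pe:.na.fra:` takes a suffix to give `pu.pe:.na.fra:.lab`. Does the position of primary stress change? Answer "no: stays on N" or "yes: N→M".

yes: 2→3

Base `pu.pe:.na.fra:` (4 syllables):
  The final syllable (4, fra:) is extrametrical; the stress domain is syllables 1–3.
  Weights: 1 pu L, 2 pe: L, 3 na L.
  No heavy syllable in the domain; default to the penultimate syllable (second from the end) of the domain = syllable 2.
  → primary stress on syllable 2.
Suffixed `pu.pe:.na.fra:.lab` (5 syllables):
  The final syllable (5, lab) is extrametrical; the stress domain is syllables 1–4.
  Weights: 1 pu L, 2 pe: L, 3 na L, 4 fra: L.
  No heavy syllable in the domain; default to the penultimate syllable (second from the end) of the domain = syllable 3.
  → primary stress on syllable 3.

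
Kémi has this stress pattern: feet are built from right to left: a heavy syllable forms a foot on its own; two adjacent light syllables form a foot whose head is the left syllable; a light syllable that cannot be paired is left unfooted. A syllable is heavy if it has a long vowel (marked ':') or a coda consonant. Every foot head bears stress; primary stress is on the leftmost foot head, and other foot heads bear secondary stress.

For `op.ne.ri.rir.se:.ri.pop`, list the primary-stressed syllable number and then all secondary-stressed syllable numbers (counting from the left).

primary 1, secondary 2, 4, 5, 7

Weights: 1 op H, 2 ne L, 3 ri L, 4 rir H, 5 se: H, 6 ri L, 7 pop H.
Parse right to left (heavy = foot alone; LL = one foot; stranded L unfooted): (ˈop) (ˈne.ri) (ˈrir) (ˈse:) ri (ˈpop).
Foot heads: 1, 2, 4, 5, 7.
Primary stress on the leftmost head = syllable 1.
Secondary stress on 2, 4, 5, 7: ˈop.ˌne.ri.ˌrir.ˌse:.ri.ˌpop.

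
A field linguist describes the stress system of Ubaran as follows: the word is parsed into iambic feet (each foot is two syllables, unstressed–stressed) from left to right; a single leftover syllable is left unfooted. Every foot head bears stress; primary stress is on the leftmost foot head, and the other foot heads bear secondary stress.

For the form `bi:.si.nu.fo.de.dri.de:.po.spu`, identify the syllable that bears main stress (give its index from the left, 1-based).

Parse left to right into iambic (σˈσ) feet: (bi:.ˈsi) (nu.ˈfo) (de.ˈdri) (de:.ˈpo) spu. Syllable 9 is left unfooted.
Foot heads (stressed positions): 2, 4, 6, 8.
End Rule Leftmost: primary stress on the leftmost head = syllable 2.
Primary stress: syllable 2 → bi:.ˈsi.nu.fo.de.dri.de:.po.spu.

2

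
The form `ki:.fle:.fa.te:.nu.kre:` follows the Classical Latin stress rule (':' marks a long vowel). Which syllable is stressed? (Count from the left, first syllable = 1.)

4

Classical Latin: stress the penult if heavy (long vowel or closed), else the antepenult.
Weights: 4 te: H, 5 nu L, 6 kre: H.
The penult (syllable 5, nu) is light, so stress falls on the antepenult (syllable 4, te:).
Stress on syllable 4: ki:.fle:.fa.ˈte:.nu.kre:.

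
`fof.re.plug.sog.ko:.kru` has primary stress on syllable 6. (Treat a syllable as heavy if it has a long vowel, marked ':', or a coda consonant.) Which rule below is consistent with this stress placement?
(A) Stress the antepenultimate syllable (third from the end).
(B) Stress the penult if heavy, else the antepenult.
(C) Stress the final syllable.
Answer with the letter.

C

Rule A → syllable 4 (observed: 6).
Rule B → syllable 5 (observed: 6).
Rule C → syllable 6 ✓.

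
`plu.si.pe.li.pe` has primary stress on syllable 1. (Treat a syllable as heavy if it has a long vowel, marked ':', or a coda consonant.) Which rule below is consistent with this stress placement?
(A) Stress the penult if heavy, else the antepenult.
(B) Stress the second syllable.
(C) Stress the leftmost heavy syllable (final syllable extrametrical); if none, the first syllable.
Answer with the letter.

C

Rule A → syllable 3 (observed: 1).
Rule B → syllable 2 (observed: 1).
Rule C → syllable 1 ✓.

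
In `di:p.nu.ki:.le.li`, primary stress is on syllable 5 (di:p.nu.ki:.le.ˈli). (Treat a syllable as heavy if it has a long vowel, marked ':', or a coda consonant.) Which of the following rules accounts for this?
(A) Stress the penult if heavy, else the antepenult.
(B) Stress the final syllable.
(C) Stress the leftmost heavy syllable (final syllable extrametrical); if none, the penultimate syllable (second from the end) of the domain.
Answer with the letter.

B

Rule A → syllable 3 (observed: 5).
Rule B → syllable 5 ✓.
Rule C → syllable 1 (observed: 5).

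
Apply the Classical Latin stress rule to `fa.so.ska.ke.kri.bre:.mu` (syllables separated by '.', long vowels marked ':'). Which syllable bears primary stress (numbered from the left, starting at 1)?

6

Classical Latin: stress the penult if heavy (long vowel or closed), else the antepenult.
Weights: 5 kri L, 6 bre: H, 7 mu L.
The penult (syllable 6, bre:) is heavy, so it takes stress.
Stress on syllable 6: fa.so.ska.ke.kri.ˈbre:.mu.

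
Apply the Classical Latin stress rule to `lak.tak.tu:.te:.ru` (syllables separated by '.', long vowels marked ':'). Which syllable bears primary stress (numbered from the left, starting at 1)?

4

Classical Latin: stress the penult if heavy (long vowel or closed), else the antepenult.
Weights: 3 tu: H, 4 te: H, 5 ru L.
The penult (syllable 4, te:) is heavy, so it takes stress.
Stress on syllable 4: lak.tak.tu:.ˈte:.ru.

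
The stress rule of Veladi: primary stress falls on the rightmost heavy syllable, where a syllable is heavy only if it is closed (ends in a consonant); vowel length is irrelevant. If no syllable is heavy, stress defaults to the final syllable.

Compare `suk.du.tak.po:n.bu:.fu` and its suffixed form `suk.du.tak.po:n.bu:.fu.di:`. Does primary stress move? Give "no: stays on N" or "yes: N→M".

Base `suk.du.tak.po:n.bu:.fu` (6 syllables):
  Weights: 1 suk H, 2 du L, 3 tak H, 4 po:n H, 5 bu: L, 6 fu L.
  Heavy syllables in the domain: 1, 3, 4. The rightmost is syllable 4 (po:n).
  → primary stress on syllable 4.
Suffixed `suk.du.tak.po:n.bu:.fu.di:` (7 syllables):
  Weights: 1 suk H, 2 du L, 3 tak H, 4 po:n H, 5 bu: L, 6 fu L, 7 di: L.
  Heavy syllables in the domain: 1, 3, 4. The rightmost is syllable 4 (po:n).
  → primary stress on syllable 4.

no: stays on 4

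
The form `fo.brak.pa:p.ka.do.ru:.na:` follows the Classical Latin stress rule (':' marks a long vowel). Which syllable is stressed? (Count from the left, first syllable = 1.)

Classical Latin: stress the penult if heavy (long vowel or closed), else the antepenult.
Weights: 5 do L, 6 ru: H, 7 na: H.
The penult (syllable 6, ru:) is heavy, so it takes stress.
Stress on syllable 6: fo.brak.pa:p.ka.do.ˈru:.na:.

6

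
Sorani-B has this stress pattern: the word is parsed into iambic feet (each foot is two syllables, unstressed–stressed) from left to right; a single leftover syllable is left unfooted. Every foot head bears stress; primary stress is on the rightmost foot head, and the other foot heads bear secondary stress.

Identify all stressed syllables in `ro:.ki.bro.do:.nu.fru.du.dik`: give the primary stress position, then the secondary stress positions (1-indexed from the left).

primary 8, secondary 2, 4, 6

Parse left to right into iambic (σˈσ) feet: (ro:.ˈki) (bro.ˈdo:) (nu.ˈfru) (du.ˈdik).
Foot heads (stressed positions): 2, 4, 6, 8.
End Rule Rightmost: primary stress on the rightmost head = syllable 8.
Secondary stress on 2, 4, 6: ro:.ˌki.bro.ˌdo:.nu.ˌfru.du.ˈdik.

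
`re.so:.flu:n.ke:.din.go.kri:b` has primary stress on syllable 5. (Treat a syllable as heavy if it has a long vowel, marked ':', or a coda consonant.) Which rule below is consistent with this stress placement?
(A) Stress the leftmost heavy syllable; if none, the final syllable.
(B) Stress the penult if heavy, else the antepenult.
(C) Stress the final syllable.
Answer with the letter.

Rule A → syllable 2 (observed: 5).
Rule B → syllable 5 ✓.
Rule C → syllable 7 (observed: 5).

B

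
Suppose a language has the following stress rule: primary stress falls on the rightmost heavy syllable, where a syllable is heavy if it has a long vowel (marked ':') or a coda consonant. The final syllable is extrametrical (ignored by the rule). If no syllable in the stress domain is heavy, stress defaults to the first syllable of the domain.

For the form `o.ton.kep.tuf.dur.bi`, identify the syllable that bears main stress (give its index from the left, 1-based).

The final syllable (6, bi) is extrametrical; the stress domain is syllables 1–5.
Weights: 1 o L, 2 ton H, 3 kep H, 4 tuf H, 5 dur H.
Heavy syllables in the domain: 2, 3, 4, 5. The rightmost is syllable 5 (dur).
Primary stress: syllable 5 → o.ton.kep.tuf.ˈdur.bi.

5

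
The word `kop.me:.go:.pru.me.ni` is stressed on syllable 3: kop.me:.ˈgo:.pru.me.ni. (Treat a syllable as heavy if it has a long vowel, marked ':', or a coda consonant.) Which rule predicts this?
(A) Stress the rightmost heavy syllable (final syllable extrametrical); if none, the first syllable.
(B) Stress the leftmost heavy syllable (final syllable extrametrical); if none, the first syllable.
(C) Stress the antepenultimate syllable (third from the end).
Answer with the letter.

A

Rule A → syllable 3 ✓.
Rule B → syllable 1 (observed: 3).
Rule C → syllable 4 (observed: 3).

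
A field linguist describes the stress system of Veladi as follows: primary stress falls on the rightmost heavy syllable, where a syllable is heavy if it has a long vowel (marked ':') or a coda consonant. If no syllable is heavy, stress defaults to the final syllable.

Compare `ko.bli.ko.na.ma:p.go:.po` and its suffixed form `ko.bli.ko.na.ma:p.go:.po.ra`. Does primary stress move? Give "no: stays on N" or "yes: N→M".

no: stays on 6

Base `ko.bli.ko.na.ma:p.go:.po` (7 syllables):
  Weights: 1 ko L, 2 bli L, 3 ko L, 4 na L, 5 ma:p H, 6 go: H, 7 po L.
  Heavy syllables in the domain: 5, 6. The rightmost is syllable 6 (go:).
  → primary stress on syllable 6.
Suffixed `ko.bli.ko.na.ma:p.go:.po.ra` (8 syllables):
  Weights: 1 ko L, 2 bli L, 3 ko L, 4 na L, 5 ma:p H, 6 go: H, 7 po L, 8 ra L.
  Heavy syllables in the domain: 5, 6. The rightmost is syllable 6 (go:).
  → primary stress on syllable 6.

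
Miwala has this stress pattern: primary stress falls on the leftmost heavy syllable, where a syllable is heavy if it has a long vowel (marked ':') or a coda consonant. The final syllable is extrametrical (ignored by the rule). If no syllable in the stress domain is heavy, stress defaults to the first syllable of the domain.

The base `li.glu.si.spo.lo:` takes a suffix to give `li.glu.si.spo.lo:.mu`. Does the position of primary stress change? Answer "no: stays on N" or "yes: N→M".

Base `li.glu.si.spo.lo:` (5 syllables):
  The final syllable (5, lo:) is extrametrical; the stress domain is syllables 1–4.
  Weights: 1 li L, 2 glu L, 3 si L, 4 spo L.
  No heavy syllable in the domain; default to the first syllable of the domain = syllable 1.
  → primary stress on syllable 1.
Suffixed `li.glu.si.spo.lo:.mu` (6 syllables):
  The final syllable (6, mu) is extrametrical; the stress domain is syllables 1–5.
  Weights: 1 li L, 2 glu L, 3 si L, 4 spo L, 5 lo: H.
  Heavy syllables in the domain: 5. The leftmost is syllable 5 (lo:).
  → primary stress on syllable 5.

yes: 1→5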